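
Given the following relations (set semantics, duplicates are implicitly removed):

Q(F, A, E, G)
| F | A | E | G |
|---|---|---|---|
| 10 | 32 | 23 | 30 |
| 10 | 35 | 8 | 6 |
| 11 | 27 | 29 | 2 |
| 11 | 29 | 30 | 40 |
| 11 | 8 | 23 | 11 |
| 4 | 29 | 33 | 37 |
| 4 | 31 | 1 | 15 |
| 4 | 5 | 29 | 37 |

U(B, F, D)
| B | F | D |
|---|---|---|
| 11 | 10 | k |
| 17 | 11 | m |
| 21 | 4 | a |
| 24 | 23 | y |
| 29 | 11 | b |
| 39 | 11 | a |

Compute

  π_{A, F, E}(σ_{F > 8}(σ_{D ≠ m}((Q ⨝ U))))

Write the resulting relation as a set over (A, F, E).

Joining Q and U on F yields {(10, 32, 23, 30, 11, k), (10, 35, 8, 6, 11, k), (11, 27, 29, 2, 17, m), (11, 27, 29, 2, 29, b), (11, 27, 29, 2, 39, a), (11, 29, 30, 40, 17, m), (11, 29, 30, 40, 29, b), (11, 29, 30, 40, 39, a), (11, 8, 23, 11, 17, m), (11, 8, 23, 11, 29, b), (11, 8, 23, 11, 39, a), (4, 29, 33, 37, 21, a), (4, 31, 1, 15, 21, a), (4, 5, 29, 37, 21, a)}.
Filtering on D ≠ m leaves {(10, 32, 23, 30, 11, k), (10, 35, 8, 6, 11, k), (11, 27, 29, 2, 29, b), (11, 27, 29, 2, 39, a), (11, 29, 30, 40, 29, b), (11, 29, 30, 40, 39, a), (11, 8, 23, 11, 29, b), (11, 8, 23, 11, 39, a), (4, 29, 33, 37, 21, a), (4, 31, 1, 15, 21, a), (4, 5, 29, 37, 21, a)}.
Filtering on F > 8 leaves {(10, 32, 23, 30, 11, k), (10, 35, 8, 6, 11, k), (11, 27, 29, 2, 29, b), (11, 27, 29, 2, 39, a), (11, 29, 30, 40, 29, b), (11, 29, 30, 40, 39, a), (11, 8, 23, 11, 29, b), (11, 8, 23, 11, 39, a)}.
Keep only column(s) A, F, E (3 duplicate(s) eliminated): {(27, 11, 29), (29, 11, 30), (32, 10, 23), (35, 10, 8), (8, 11, 23)}

{(27, 11, 29), (29, 11, 30), (32, 10, 23), (35, 10, 8), (8, 11, 23)}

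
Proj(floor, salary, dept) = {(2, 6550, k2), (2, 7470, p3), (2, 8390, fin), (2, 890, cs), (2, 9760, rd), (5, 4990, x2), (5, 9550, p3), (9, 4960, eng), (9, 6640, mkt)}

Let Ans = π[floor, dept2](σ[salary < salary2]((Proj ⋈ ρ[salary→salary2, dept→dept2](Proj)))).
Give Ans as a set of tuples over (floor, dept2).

{(2, fin), (2, k2), (2, p3), (2, rd), (5, p3), (9, mkt)}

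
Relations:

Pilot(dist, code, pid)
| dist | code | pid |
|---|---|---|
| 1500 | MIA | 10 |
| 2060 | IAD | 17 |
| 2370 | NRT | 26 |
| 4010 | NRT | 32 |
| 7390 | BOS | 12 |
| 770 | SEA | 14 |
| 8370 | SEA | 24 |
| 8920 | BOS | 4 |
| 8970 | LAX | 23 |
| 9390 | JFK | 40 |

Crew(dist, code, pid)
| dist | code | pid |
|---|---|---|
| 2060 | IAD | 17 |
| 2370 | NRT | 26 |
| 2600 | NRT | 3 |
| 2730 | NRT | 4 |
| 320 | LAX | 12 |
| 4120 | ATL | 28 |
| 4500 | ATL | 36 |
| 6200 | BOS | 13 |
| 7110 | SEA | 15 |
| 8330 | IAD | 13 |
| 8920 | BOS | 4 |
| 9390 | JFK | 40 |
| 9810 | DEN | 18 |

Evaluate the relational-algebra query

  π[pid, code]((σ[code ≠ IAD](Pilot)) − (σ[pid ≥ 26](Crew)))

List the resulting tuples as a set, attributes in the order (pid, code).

{(10, MIA), (12, BOS), (14, SEA), (23, LAX), (24, SEA), (32, NRT), (4, BOS)}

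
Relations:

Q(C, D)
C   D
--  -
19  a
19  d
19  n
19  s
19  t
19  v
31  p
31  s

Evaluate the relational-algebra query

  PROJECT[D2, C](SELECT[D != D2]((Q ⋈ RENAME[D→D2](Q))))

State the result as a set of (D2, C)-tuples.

ρ[D→D2]: schema becomes (C, D2); tuples unchanged.
Joining Q and RENAME[D→D2](Q) on C yields {(19, a, a), (19, a, d), (19, a, n), (19, a, s), (19, a, t), (19, a, v), (19, d, a), (19, d, d), (19, d, n), (19, d, s), (19, d, t), (19, d, v), (19, n, a), (19, n, d), (19, n, n), (19, n, s), (19, n, t), (19, n, v), (19, s, a), (19, s, d), (19, s, n), (19, s, s), (19, s, t), (19, s, v), (19, t, a), (19, t, d), (19, t, n), (19, t, s), (19, t, t), (19, t, v), (19, v, a), (19, v, d), (19, v, n), (19, v, s), (19, v, t), (19, v, v), (31, p, p), (31, p, s), (31, s, p), (31, s, s)}.
Selection D != D2: {(19, a, d), (19, a, n), (19, a, s), (19, a, t), (19, a, v), (19, d, a), (19, d, n), (19, d, s), (19, d, t), (19, d, v), (19, n, a), (19, n, d), (19, n, s), (19, n, t), (19, n, v), (19, s, a), (19, s, d), (19, s, n), (19, s, t), (19, s, v), (19, t, a), (19, t, d), (19, t, n), (19, t, s), (19, t, v), (19, v, a), (19, v, d), (19, v, n), (19, v, s), (19, v, t), (31, p, s), (31, s, p)}
π_{D2, C} gives {(a, 19), (d, 19), (n, 19), (p, 31), (s, 19), (s, 31), (t, 19), (v, 19)} (24 duplicate(s) eliminated).

{(a, 19), (d, 19), (n, 19), (p, 31), (s, 19), (s, 31), (t, 19), (v, 19)}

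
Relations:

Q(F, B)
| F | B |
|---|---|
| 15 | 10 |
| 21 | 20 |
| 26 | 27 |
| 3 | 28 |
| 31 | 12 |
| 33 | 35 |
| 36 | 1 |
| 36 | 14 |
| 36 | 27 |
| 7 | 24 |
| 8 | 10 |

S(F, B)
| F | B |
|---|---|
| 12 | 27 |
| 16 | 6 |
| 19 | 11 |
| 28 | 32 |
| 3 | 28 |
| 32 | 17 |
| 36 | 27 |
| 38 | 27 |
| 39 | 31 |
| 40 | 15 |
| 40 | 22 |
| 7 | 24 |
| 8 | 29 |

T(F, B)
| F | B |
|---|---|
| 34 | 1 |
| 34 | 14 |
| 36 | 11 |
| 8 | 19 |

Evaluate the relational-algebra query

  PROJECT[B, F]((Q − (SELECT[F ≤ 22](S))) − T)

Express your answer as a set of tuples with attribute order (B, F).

{(1, 36), (10, 15), (10, 8), (12, 31), (14, 36), (20, 21), (27, 26), (27, 36), (35, 33)}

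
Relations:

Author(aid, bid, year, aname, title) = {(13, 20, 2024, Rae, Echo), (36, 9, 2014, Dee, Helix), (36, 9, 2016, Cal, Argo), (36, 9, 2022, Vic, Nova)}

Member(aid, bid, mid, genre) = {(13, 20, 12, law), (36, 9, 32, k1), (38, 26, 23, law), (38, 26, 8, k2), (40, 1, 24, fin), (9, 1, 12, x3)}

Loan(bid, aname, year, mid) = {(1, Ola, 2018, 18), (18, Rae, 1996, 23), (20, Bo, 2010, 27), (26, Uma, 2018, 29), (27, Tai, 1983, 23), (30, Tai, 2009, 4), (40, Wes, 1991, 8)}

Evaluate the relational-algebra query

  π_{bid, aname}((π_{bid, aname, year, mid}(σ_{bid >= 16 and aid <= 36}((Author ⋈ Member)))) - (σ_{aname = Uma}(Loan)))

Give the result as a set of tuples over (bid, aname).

Joining Author and Member on aid, bid yields {(13, 20, 2024, Rae, Echo, 12, law), (36, 9, 2014, Dee, Helix, 32, k1), (36, 9, 2016, Cal, Argo, 32, k1), (36, 9, 2022, Vic, Nova, 32, k1)}.
σ[bid >= 16 and aid <= 36]: keep tuples satisfying bid >= 16 and aid <= 36 → {(13, 20, 2024, Rae, Echo, 12, law)}
π_{bid, aname, year, mid} gives {(20, Rae, 2024, 12)}.
σ[aname = Uma]: keep tuples satisfying aname = Uma → {(26, Uma, 2018, 29)}
Set difference of the two operands is {(20, Rae, 2024, 12)}.
π_{bid, aname} gives {(20, Rae)}.

{(20, Rae)}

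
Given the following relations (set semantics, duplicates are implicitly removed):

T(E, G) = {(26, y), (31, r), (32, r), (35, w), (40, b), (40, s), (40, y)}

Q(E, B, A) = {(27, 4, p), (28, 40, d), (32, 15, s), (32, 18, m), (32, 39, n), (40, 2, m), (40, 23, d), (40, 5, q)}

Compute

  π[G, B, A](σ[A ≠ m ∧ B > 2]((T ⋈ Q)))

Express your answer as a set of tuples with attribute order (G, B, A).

{(b, 23, d), (b, 5, q), (r, 15, s), (r, 39, n), (s, 23, d), (s, 5, q), (y, 23, d), (y, 5, q)}

T ⋈ Q (natural join on E): {(32, r, 15, s), (32, r, 18, m), (32, r, 39, n), (40, b, 2, m), (40, b, 23, d), (40, b, 5, q), (40, s, 2, m), (40, s, 23, d), (40, s, 5, q), (40, y, 2, m), (40, y, 23, d), (40, y, 5, q)}
Filtering on A ≠ m ∧ B > 2 leaves {(32, r, 15, s), (32, r, 39, n), (40, b, 23, d), (40, b, 5, q), (40, s, 23, d), (40, s, 5, q), (40, y, 23, d), (40, y, 5, q)}.
Projecting to G, B, A: {(b, 23, d), (b, 5, q), (r, 15, s), (r, 39, n), (s, 23, d), (s, 5, q), (y, 23, d), (y, 5, q)}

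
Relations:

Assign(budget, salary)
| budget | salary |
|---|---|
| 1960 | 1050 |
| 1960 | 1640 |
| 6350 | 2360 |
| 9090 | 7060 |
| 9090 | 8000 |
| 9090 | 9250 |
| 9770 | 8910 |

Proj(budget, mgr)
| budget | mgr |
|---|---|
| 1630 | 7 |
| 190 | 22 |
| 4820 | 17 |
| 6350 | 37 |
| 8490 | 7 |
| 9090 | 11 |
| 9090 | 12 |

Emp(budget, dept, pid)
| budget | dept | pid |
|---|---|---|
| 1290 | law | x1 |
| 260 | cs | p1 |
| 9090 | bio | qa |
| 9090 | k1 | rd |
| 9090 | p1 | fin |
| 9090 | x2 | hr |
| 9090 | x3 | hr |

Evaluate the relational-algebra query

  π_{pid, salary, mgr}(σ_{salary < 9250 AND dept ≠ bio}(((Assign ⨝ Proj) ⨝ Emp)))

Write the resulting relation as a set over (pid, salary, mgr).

{(fin, 7060, 11), (fin, 7060, 12), (fin, 8000, 11), (fin, 8000, 12), (hr, 7060, 11), (hr, 7060, 12), (hr, 8000, 11), (hr, 8000, 12), (rd, 7060, 11), (rd, 7060, 12), (rd, 8000, 11), (rd, 8000, 12)}

Joining Assign and Proj on budget yields {(6350, 2360, 37), (9090, 7060, 11), (9090, 7060, 12), (9090, 8000, 11), (9090, 8000, 12), (9090, 9250, 11), (9090, 9250, 12)}.
Joining (Assign ⨝ Proj) and Emp on budget yields {(9090, 7060, 11, bio, qa), (9090, 7060, 11, k1, rd), (9090, 7060, 11, p1, fin), (9090, 7060, 11, x2, hr), (9090, 7060, 11, x3, hr), (9090, 7060, 12, bio, qa), (9090, 7060, 12, k1, rd), (9090, 7060, 12, p1, fin), (9090, 7060, 12, x2, hr), (9090, 7060, 12, x3, hr), (9090, 8000, 11, bio, qa), (9090, 8000, 11, k1, rd), (9090, 8000, 11, p1, fin), (9090, 8000, 11, x2, hr), (9090, 8000, 11, x3, hr), (9090, 8000, 12, bio, qa), (9090, 8000, 12, k1, rd), (9090, 8000, 12, p1, fin), (9090, 8000, 12, x2, hr), (9090, 8000, 12, x3, hr), (9090, 9250, 11, bio, qa), (9090, 9250, 11, k1, rd), (9090, 9250, 11, p1, fin), (9090, 9250, 11, x2, hr), (9090, 9250, 11, x3, hr), (9090, 9250, 12, bio, qa), (9090, 9250, 12, k1, rd), (9090, 9250, 12, p1, fin), (9090, 9250, 12, x2, hr), (9090, 9250, 12, x3, hr)}.
σ[salary < 9250 AND dept ≠ bio]: keep tuples satisfying salary < 9250 AND dept ≠ bio → {(9090, 7060, 11, k1, rd), (9090, 7060, 11, p1, fin), (9090, 7060, 11, x2, hr), (9090, 7060, 11, x3, hr), (9090, 7060, 12, k1, rd), (9090, 7060, 12, p1, fin), (9090, 7060, 12, x2, hr), (9090, 7060, 12, x3, hr), (9090, 8000, 11, k1, rd), (9090, 8000, 11, p1, fin), (9090, 8000, 11, x2, hr), (9090, 8000, 11, x3, hr), (9090, 8000, 12, k1, rd), (9090, 8000, 12, p1, fin), (9090, 8000, 12, x2, hr), (9090, 8000, 12, x3, hr)}
Projecting to pid, salary, mgr (4 duplicate(s) eliminated): {(fin, 7060, 11), (fin, 7060, 12), (fin, 8000, 11), (fin, 8000, 12), (hr, 7060, 11), (hr, 7060, 12), (hr, 8000, 11), (hr, 8000, 12), (rd, 7060, 11), (rd, 7060, 12), (rd, 8000, 11), (rd, 8000, 12)}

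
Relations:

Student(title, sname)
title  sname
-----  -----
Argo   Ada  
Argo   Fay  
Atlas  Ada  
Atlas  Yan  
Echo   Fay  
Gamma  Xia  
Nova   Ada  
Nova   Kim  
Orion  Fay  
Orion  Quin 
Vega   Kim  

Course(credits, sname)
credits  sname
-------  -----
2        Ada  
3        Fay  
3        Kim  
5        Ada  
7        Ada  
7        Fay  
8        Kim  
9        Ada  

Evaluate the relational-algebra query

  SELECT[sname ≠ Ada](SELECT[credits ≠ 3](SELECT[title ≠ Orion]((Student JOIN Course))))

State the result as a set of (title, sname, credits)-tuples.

{(Argo, Fay, 7), (Echo, Fay, 7), (Nova, Kim, 8), (Vega, Kim, 8)}

Joining Student and Course on sname yields {(Argo, Ada, 2), (Argo, Ada, 5), (Argo, Ada, 7), (Argo, Ada, 9), (Argo, Fay, 3), (Argo, Fay, 7), (Atlas, Ada, 2), (Atlas, Ada, 5), (Atlas, Ada, 7), (Atlas, Ada, 9), (Echo, Fay, 3), (Echo, Fay, 7), (Nova, Ada, 2), (Nova, Ada, 5), (Nova, Ada, 7), (Nova, Ada, 9), (Nova, Kim, 3), (Nova, Kim, 8), (Orion, Fay, 3), (Orion, Fay, 7), (Vega, Kim, 3), (Vega, Kim, 8)}.
σ[title ≠ Orion]: keep tuples satisfying title ≠ Orion → {(Argo, Ada, 2), (Argo, Ada, 5), (Argo, Ada, 7), (Argo, Ada, 9), (Argo, Fay, 3), (Argo, Fay, 7), (Atlas, Ada, 2), (Atlas, Ada, 5), (Atlas, Ada, 7), (Atlas, Ada, 9), (Echo, Fay, 3), (Echo, Fay, 7), (Nova, Ada, 2), (Nova, Ada, 5), (Nova, Ada, 7), (Nova, Ada, 9), (Nova, Kim, 3), (Nova, Kim, 8), (Vega, Kim, 3), (Vega, Kim, 8)}
σ[credits ≠ 3]: keep tuples satisfying credits ≠ 3 → {(Argo, Ada, 2), (Argo, Ada, 5), (Argo, Ada, 7), (Argo, Ada, 9), (Argo, Fay, 7), (Atlas, Ada, 2), (Atlas, Ada, 5), (Atlas, Ada, 7), (Atlas, Ada, 9), (Echo, Fay, 7), (Nova, Ada, 2), (Nova, Ada, 5), (Nova, Ada, 7), (Nova, Ada, 9), (Nova, Kim, 8), (Vega, Kim, 8)}
σ[sname ≠ Ada]: keep tuples satisfying sname ≠ Ada → {(Argo, Fay, 7), (Echo, Fay, 7), (Nova, Kim, 8), (Vega, Kim, 8)}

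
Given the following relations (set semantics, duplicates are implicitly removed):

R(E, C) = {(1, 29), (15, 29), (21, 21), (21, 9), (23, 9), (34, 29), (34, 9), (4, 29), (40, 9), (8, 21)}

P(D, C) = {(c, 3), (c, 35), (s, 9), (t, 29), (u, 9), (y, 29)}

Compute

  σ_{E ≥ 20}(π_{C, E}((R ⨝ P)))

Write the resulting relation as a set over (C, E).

Natural join on C: {(1, 29, t), (1, 29, y), (15, 29, t), (15, 29, y), (21, 9, s), (21, 9, u), (23, 9, s), (23, 9, u), (34, 29, t), (34, 29, y), (34, 9, s), (34, 9, u), (4, 29, t), (4, 29, y), (40, 9, s), (40, 9, u)}
π_{C, E} gives {(29, 1), (29, 15), (29, 34), (29, 4), (9, 21), (9, 23), (9, 34), (9, 40)} (8 duplicate(s) eliminated).
σ[E ≥ 20]: keep tuples satisfying E ≥ 20 → {(29, 34), (9, 21), (9, 23), (9, 34), (9, 40)}

{(29, 34), (9, 21), (9, 23), (9, 34), (9, 40)}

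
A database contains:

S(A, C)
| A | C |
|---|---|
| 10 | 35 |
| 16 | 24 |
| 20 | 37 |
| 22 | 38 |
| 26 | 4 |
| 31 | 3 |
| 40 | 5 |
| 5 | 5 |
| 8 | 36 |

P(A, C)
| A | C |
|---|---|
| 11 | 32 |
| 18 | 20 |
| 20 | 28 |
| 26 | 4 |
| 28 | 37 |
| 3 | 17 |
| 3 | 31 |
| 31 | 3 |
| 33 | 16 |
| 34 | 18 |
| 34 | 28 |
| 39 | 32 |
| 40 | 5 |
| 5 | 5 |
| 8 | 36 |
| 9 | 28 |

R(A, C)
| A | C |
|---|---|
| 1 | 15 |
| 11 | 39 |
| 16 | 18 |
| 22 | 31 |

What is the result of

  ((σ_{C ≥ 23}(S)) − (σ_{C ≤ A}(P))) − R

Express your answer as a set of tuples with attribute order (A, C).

σ[C ≥ 23]: keep tuples satisfying C ≥ 23 → {(10, 35), (16, 24), (20, 37), (22, 38), (8, 36)}
σ[C ≤ A]: keep tuples satisfying C ≤ A → {(26, 4), (31, 3), (33, 16), (34, 18), (34, 28), (39, 32), (40, 5), (5, 5)}
Set difference of the two operands is {(10, 35), (16, 24), (20, 37), (22, 38), (8, 36)}.
Set difference of the two operands is {(10, 35), (16, 24), (20, 37), (22, 38), (8, 36)}.

{(10, 35), (16, 24), (20, 37), (22, 38), (8, 36)}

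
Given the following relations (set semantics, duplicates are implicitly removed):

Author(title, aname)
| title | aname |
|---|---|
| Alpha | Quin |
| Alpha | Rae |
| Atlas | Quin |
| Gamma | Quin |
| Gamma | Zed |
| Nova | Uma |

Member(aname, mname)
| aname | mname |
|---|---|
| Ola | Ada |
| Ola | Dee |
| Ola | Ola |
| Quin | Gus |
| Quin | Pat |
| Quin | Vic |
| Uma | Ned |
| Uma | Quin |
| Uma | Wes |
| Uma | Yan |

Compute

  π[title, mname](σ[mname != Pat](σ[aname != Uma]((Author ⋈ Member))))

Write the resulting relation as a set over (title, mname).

{(Alpha, Gus), (Alpha, Vic), (Atlas, Gus), (Atlas, Vic), (Gamma, Gus), (Gamma, Vic)}

Natural join on aname: {(Alpha, Quin, Gus), (Alpha, Quin, Pat), (Alpha, Quin, Vic), (Atlas, Quin, Gus), (Atlas, Quin, Pat), (Atlas, Quin, Vic), (Gamma, Quin, Gus), (Gamma, Quin, Pat), (Gamma, Quin, Vic), (Nova, Uma, Ned), (Nova, Uma, Quin), (Nova, Uma, Wes), (Nova, Uma, Yan)}
σ[aname != Uma]: keep tuples satisfying aname != Uma → {(Alpha, Quin, Gus), (Alpha, Quin, Pat), (Alpha, Quin, Vic), (Atlas, Quin, Gus), (Atlas, Quin, Pat), (Atlas, Quin, Vic), (Gamma, Quin, Gus), (Gamma, Quin, Pat), (Gamma, Quin, Vic)}
σ[mname != Pat]: keep tuples satisfying mname != Pat → {(Alpha, Quin, Gus), (Alpha, Quin, Vic), (Atlas, Quin, Gus), (Atlas, Quin, Vic), (Gamma, Quin, Gus), (Gamma, Quin, Vic)}
π[title, mname]: project onto (title, mname) → {(Alpha, Gus), (Alpha, Vic), (Atlas, Gus), (Atlas, Vic), (Gamma, Gus), (Gamma, Vic)}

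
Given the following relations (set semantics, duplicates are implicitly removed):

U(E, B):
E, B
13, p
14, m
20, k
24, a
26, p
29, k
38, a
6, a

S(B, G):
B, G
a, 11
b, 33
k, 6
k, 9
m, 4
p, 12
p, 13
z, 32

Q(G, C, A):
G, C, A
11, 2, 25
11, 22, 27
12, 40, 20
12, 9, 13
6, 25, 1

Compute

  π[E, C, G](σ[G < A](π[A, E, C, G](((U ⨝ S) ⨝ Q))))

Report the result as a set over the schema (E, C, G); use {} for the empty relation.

{(13, 40, 12), (13, 9, 12), (24, 2, 11), (24, 22, 11), (26, 40, 12), (26, 9, 12), (38, 2, 11), (38, 22, 11), (6, 2, 11), (6, 22, 11)}

Joining U and S on B yields {(13, p, 12), (13, p, 13), (14, m, 4), (20, k, 6), (20, k, 9), (24, a, 11), (26, p, 12), (26, p, 13), (29, k, 6), (29, k, 9), (38, a, 11), (6, a, 11)}.
Joining (U ⨝ S) and Q on G yields {(13, p, 12, 40, 20), (13, p, 12, 9, 13), (20, k, 6, 25, 1), (24, a, 11, 2, 25), (24, a, 11, 22, 27), (26, p, 12, 40, 20), (26, p, 12, 9, 13), (29, k, 6, 25, 1), (38, a, 11, 2, 25), (38, a, 11, 22, 27), (6, a, 11, 2, 25), (6, a, 11, 22, 27)}.
Keep only column(s) A, E, C, G: {(1, 20, 25, 6), (1, 29, 25, 6), (13, 13, 9, 12), (13, 26, 9, 12), (20, 13, 40, 12), (20, 26, 40, 12), (25, 24, 2, 11), (25, 38, 2, 11), (25, 6, 2, 11), (27, 24, 22, 11), (27, 38, 22, 11), (27, 6, 22, 11)}
Selection G < A: {(13, 13, 9, 12), (13, 26, 9, 12), (20, 13, 40, 12), (20, 26, 40, 12), (25, 24, 2, 11), (25, 38, 2, 11), (25, 6, 2, 11), (27, 24, 22, 11), (27, 38, 22, 11), (27, 6, 22, 11)}
Keep only column(s) E, C, G: {(13, 40, 12), (13, 9, 12), (24, 2, 11), (24, 22, 11), (26, 40, 12), (26, 9, 12), (38, 2, 11), (38, 22, 11), (6, 2, 11), (6, 22, 11)}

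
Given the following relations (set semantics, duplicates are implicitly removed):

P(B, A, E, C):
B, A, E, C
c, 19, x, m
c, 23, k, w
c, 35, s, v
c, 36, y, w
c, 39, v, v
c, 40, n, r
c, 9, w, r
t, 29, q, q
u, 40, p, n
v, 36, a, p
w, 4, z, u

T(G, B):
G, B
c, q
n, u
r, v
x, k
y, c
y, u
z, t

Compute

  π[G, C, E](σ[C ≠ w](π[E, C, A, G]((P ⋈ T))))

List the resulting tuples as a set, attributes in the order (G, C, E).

{(n, n, p), (r, p, a), (y, m, x), (y, n, p), (y, r, n), (y, r, w), (y, v, s), (y, v, v), (z, q, q)}

Natural join on B: {(c, 19, x, m, y), (c, 23, k, w, y), (c, 35, s, v, y), (c, 36, y, w, y), (c, 39, v, v, y), (c, 40, n, r, y), (c, 9, w, r, y), (t, 29, q, q, z), (u, 40, p, n, n), (u, 40, p, n, y), (v, 36, a, p, r)}
π[E, C, A, G]: project onto (E, C, A, G) → {(a, p, 36, r), (k, w, 23, y), (n, r, 40, y), (p, n, 40, n), (p, n, 40, y), (q, q, 29, z), (s, v, 35, y), (v, v, 39, y), (w, r, 9, y), (x, m, 19, y), (y, w, 36, y)}
Apply σ_{C ≠ w}; surviving tuples: {(a, p, 36, r), (n, r, 40, y), (p, n, 40, n), (p, n, 40, y), (q, q, 29, z), (s, v, 35, y), (v, v, 39, y), (w, r, 9, y), (x, m, 19, y)}
π[G, C, E]: project onto (G, C, E) → {(n, n, p), (r, p, a), (y, m, x), (y, n, p), (y, r, n), (y, r, w), (y, v, s), (y, v, v), (z, q, q)}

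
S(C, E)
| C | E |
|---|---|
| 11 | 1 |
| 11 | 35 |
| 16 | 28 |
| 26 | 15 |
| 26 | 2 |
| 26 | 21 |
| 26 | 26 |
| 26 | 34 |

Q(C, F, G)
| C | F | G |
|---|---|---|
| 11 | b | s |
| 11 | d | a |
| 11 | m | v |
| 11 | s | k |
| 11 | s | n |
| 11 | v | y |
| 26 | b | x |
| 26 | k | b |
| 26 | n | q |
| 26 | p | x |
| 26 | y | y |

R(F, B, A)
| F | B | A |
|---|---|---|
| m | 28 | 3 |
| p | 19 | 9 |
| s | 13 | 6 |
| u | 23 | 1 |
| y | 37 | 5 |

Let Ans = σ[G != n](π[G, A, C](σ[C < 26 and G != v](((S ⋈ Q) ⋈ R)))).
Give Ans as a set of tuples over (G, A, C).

Natural join on C: {(11, 1, b, s), (11, 1, d, a), (11, 1, m, v), (11, 1, s, k), (11, 1, s, n), (11, 1, v, y), (11, 35, b, s), (11, 35, d, a), (11, 35, m, v), (11, 35, s, k), (11, 35, s, n), (11, 35, v, y), (26, 15, b, x), (26, 15, k, b), (26, 15, n, q), (26, 15, p, x), (26, 15, y, y), (26, 2, b, x), (26, 2, k, b), (26, 2, n, q), (26, 2, p, x), (26, 2, y, y), (26, 21, b, x), (26, 21, k, b), (26, 21, n, q), (26, 21, p, x), (26, 21, y, y), (26, 26, b, x), (26, 26, k, b), (26, 26, n, q), (26, 26, p, x), (26, 26, y, y), (26, 34, b, x), (26, 34, k, b), (26, 34, n, q), (26, 34, p, x), (26, 34, y, y)}
Natural join on F: {(11, 1, m, v, 28, 3), (11, 1, s, k, 13, 6), (11, 1, s, n, 13, 6), (11, 35, m, v, 28, 3), (11, 35, s, k, 13, 6), (11, 35, s, n, 13, 6), (26, 15, p, x, 19, 9), (26, 15, y, y, 37, 5), (26, 2, p, x, 19, 9), (26, 2, y, y, 37, 5), (26, 21, p, x, 19, 9), (26, 21, y, y, 37, 5), (26, 26, p, x, 19, 9), (26, 26, y, y, 37, 5), (26, 34, p, x, 19, 9), (26, 34, y, y, 37, 5)}
Apply σ_{C < 26 and G != v}; surviving tuples: {(11, 1, s, k, 13, 6), (11, 1, s, n, 13, 6), (11, 35, s, k, 13, 6), (11, 35, s, n, 13, 6)}
π_{G, A, C} gives {(k, 6, 11), (n, 6, 11)} (2 duplicate(s) eliminated).
Apply σ_{G != n}; surviving tuples: {(k, 6, 11)}

{(k, 6, 11)}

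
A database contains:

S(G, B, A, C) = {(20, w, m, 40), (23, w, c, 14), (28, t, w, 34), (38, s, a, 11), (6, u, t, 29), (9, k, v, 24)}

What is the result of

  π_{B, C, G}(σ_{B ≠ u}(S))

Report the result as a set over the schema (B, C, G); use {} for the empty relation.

{(k, 24, 9), (s, 11, 38), (t, 34, 28), (w, 14, 23), (w, 40, 20)}

Selection B ≠ u: {(20, w, m, 40), (23, w, c, 14), (28, t, w, 34), (38, s, a, 11), (9, k, v, 24)}
Projecting to B, C, G: {(k, 24, 9), (s, 11, 38), (t, 34, 28), (w, 14, 23), (w, 40, 20)}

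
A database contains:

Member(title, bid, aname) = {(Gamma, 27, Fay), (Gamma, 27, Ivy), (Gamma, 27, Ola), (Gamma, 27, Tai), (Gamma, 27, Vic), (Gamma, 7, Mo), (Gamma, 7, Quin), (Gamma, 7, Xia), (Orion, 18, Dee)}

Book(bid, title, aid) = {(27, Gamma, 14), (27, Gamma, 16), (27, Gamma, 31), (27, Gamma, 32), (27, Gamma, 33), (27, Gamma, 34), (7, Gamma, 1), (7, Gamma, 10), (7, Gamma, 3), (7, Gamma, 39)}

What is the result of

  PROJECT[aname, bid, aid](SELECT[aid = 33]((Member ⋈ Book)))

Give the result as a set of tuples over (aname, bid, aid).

{(Fay, 27, 33), (Ivy, 27, 33), (Ola, 27, 33), (Tai, 27, 33), (Vic, 27, 33)}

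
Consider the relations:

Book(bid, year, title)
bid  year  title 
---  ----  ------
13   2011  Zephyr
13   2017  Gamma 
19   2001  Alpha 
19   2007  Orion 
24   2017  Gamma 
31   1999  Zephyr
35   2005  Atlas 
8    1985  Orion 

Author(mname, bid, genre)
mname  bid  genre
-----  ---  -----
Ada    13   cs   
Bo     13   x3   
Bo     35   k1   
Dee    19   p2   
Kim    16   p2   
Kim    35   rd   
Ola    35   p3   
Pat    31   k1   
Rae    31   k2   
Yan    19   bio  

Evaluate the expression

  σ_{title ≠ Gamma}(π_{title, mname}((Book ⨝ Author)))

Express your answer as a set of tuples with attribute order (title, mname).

Joining Book and Author on bid yields {(13, 2011, Zephyr, Ada, cs), (13, 2011, Zephyr, Bo, x3), (13, 2017, Gamma, Ada, cs), (13, 2017, Gamma, Bo, x3), (19, 2001, Alpha, Dee, p2), (19, 2001, Alpha, Yan, bio), (19, 2007, Orion, Dee, p2), (19, 2007, Orion, Yan, bio), (31, 1999, Zephyr, Pat, k1), (31, 1999, Zephyr, Rae, k2), (35, 2005, Atlas, Bo, k1), (35, 2005, Atlas, Kim, rd), (35, 2005, Atlas, Ola, p3)}.
Projecting to title, mname: {(Alpha, Dee), (Alpha, Yan), (Atlas, Bo), (Atlas, Kim), (Atlas, Ola), (Gamma, Ada), (Gamma, Bo), (Orion, Dee), (Orion, Yan), (Zephyr, Ada), (Zephyr, Bo), (Zephyr, Pat), (Zephyr, Rae)}
Filtering on title ≠ Gamma leaves {(Alpha, Dee), (Alpha, Yan), (Atlas, Bo), (Atlas, Kim), (Atlas, Ola), (Orion, Dee), (Orion, Yan), (Zephyr, Ada), (Zephyr, Bo), (Zephyr, Pat), (Zephyr, Rae)}.

{(Alpha, Dee), (Alpha, Yan), (Atlas, Bo), (Atlas, Kim), (Atlas, Ola), (Orion, Dee), (Orion, Yan), (Zephyr, Ada), (Zephyr, Bo), (Zephyr, Pat), (Zephyr, Rae)}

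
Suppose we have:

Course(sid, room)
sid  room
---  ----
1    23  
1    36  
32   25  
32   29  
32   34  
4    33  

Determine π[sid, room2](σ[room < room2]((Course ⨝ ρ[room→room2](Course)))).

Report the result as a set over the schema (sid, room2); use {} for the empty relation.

{(1, 36), (32, 29), (32, 34)}

ρ[room→room2]: schema becomes (sid, room2); tuples unchanged.
Joining Course and ρ[room→room2](Course) on sid yields {(1, 23, 23), (1, 23, 36), (1, 36, 23), (1, 36, 36), (32, 25, 25), (32, 25, 29), (32, 25, 34), (32, 29, 25), (32, 29, 29), (32, 29, 34), (32, 34, 25), (32, 34, 29), (32, 34, 34), (4, 33, 33)}.
σ[room < room2]: keep tuples satisfying room < room2 → {(1, 23, 36), (32, 25, 29), (32, 25, 34), (32, 29, 34)}
Keep only column(s) sid, room2 (1 duplicate(s) eliminated): {(1, 36), (32, 29), (32, 34)}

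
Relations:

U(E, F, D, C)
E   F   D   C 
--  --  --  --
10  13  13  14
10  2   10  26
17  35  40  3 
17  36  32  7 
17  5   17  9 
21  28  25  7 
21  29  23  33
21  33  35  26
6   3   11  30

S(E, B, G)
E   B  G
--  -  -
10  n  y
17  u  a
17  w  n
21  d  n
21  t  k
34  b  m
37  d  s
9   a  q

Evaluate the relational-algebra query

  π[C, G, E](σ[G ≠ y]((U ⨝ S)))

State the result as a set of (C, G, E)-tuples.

{(26, k, 21), (26, n, 21), (3, a, 17), (3, n, 17), (33, k, 21), (33, n, 21), (7, a, 17), (7, k, 21), (7, n, 17), (7, n, 21), (9, a, 17), (9, n, 17)}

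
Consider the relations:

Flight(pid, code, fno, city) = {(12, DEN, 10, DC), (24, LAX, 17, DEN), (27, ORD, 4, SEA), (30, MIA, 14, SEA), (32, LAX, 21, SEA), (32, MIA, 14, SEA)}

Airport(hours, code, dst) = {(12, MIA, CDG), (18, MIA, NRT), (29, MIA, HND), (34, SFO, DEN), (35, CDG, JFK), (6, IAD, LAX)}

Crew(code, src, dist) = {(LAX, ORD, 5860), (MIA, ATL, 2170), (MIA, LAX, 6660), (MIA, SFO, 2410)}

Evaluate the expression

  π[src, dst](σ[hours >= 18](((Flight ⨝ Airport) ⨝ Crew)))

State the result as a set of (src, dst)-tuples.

{(ATL, HND), (ATL, NRT), (LAX, HND), (LAX, NRT), (SFO, HND), (SFO, NRT)}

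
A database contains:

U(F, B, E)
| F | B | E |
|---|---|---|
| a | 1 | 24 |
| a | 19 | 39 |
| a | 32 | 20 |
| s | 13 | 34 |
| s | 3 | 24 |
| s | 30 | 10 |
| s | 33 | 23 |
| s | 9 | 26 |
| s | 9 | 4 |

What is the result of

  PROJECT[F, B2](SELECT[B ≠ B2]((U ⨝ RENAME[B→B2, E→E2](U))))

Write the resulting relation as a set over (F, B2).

{(a, 1), (a, 19), (a, 32), (s, 13), (s, 3), (s, 30), (s, 33), (s, 9)}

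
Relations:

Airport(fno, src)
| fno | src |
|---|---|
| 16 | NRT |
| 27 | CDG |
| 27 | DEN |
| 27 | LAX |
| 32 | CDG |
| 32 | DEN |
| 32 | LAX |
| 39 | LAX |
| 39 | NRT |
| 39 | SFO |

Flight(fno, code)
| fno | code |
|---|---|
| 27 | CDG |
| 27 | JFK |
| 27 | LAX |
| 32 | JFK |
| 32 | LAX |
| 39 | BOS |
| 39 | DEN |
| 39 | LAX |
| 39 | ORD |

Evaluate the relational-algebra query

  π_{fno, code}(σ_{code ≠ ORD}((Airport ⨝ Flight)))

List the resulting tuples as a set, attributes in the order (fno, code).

Natural join on fno: {(27, CDG, CDG), (27, CDG, JFK), (27, CDG, LAX), (27, DEN, CDG), (27, DEN, JFK), (27, DEN, LAX), (27, LAX, CDG), (27, LAX, JFK), (27, LAX, LAX), (32, CDG, JFK), (32, CDG, LAX), (32, DEN, JFK), (32, DEN, LAX), (32, LAX, JFK), (32, LAX, LAX), (39, LAX, BOS), (39, LAX, DEN), (39, LAX, LAX), (39, LAX, ORD), (39, NRT, BOS), (39, NRT, DEN), (39, NRT, LAX), (39, NRT, ORD), (39, SFO, BOS), (39, SFO, DEN), (39, SFO, LAX), (39, SFO, ORD)}
σ[code ≠ ORD]: keep tuples satisfying code ≠ ORD → {(27, CDG, CDG), (27, CDG, JFK), (27, CDG, LAX), (27, DEN, CDG), (27, DEN, JFK), (27, DEN, LAX), (27, LAX, CDG), (27, LAX, JFK), (27, LAX, LAX), (32, CDG, JFK), (32, CDG, LAX), (32, DEN, JFK), (32, DEN, LAX), (32, LAX, JFK), (32, LAX, LAX), (39, LAX, BOS), (39, LAX, DEN), (39, LAX, LAX), (39, NRT, BOS), (39, NRT, DEN), (39, NRT, LAX), (39, SFO, BOS), (39, SFO, DEN), (39, SFO, LAX)}
π[fno, code]: project onto (fno, code) (16 duplicate(s) eliminated) → {(27, CDG), (27, JFK), (27, LAX), (32, JFK), (32, LAX), (39, BOS), (39, DEN), (39, LAX)}

{(27, CDG), (27, JFK), (27, LAX), (32, JFK), (32, LAX), (39, BOS), (39, DEN), (39, LAX)}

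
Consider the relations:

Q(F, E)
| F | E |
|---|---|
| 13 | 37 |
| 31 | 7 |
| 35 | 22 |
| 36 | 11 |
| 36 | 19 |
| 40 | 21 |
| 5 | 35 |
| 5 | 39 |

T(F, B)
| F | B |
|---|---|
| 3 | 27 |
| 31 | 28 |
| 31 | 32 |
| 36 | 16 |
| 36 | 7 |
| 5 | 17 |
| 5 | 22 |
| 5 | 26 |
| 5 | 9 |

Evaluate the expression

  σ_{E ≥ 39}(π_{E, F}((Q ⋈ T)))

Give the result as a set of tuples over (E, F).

{(39, 5)}

Natural join on F: {(31, 7, 28), (31, 7, 32), (36, 11, 16), (36, 11, 7), (36, 19, 16), (36, 19, 7), (5, 35, 17), (5, 35, 22), (5, 35, 26), (5, 35, 9), (5, 39, 17), (5, 39, 22), (5, 39, 26), (5, 39, 9)}
π_{E, F} gives {(11, 36), (19, 36), (35, 5), (39, 5), (7, 31)} (9 duplicate(s) eliminated).
Selection E ≥ 39: {(39, 5)}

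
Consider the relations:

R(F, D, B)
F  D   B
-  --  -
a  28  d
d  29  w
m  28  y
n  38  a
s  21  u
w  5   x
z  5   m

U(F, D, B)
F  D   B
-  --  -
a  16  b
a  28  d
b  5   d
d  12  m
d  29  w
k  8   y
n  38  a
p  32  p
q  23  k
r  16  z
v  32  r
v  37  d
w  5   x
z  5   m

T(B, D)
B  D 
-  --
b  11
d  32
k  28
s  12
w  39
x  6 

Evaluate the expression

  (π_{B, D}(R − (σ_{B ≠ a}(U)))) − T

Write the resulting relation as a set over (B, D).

σ[B ≠ a]: keep tuples satisfying B ≠ a → {(a, 16, b), (a, 28, d), (b, 5, d), (d, 12, m), (d, 29, w), (k, 8, y), (p, 32, p), (q, 23, k), (r, 16, z), (v, 32, r), (v, 37, d), (w, 5, x), (z, 5, m)}
Taking the difference: {(m, 28, y), (n, 38, a), (s, 21, u)}
Projecting to B, D: {(a, 38), (u, 21), (y, 28)}
Taking the difference: {(a, 38), (u, 21), (y, 28)}

{(a, 38), (u, 21), (y, 28)}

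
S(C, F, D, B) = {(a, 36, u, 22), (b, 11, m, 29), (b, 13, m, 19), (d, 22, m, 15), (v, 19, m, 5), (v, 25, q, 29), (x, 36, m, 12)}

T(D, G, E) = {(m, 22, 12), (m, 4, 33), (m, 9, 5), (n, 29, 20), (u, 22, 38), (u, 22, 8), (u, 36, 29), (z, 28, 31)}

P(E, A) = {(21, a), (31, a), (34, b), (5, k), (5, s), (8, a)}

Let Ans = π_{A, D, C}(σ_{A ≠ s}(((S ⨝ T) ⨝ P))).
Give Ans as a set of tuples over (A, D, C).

{(a, u, a), (k, m, b), (k, m, d), (k, m, v), (k, m, x)}

Joining S and T on D yields {(a, 36, u, 22, 22, 38), (a, 36, u, 22, 22, 8), (a, 36, u, 22, 36, 29), (b, 11, m, 29, 22, 12), (b, 11, m, 29, 4, 33), (b, 11, m, 29, 9, 5), (b, 13, m, 19, 22, 12), (b, 13, m, 19, 4, 33), (b, 13, m, 19, 9, 5), (d, 22, m, 15, 22, 12), (d, 22, m, 15, 4, 33), (d, 22, m, 15, 9, 5), (v, 19, m, 5, 22, 12), (v, 19, m, 5, 4, 33), (v, 19, m, 5, 9, 5), (x, 36, m, 12, 22, 12), (x, 36, m, 12, 4, 33), (x, 36, m, 12, 9, 5)}.
Joining (S ⨝ T) and P on E yields {(a, 36, u, 22, 22, 8, a), (b, 11, m, 29, 9, 5, k), (b, 11, m, 29, 9, 5, s), (b, 13, m, 19, 9, 5, k), (b, 13, m, 19, 9, 5, s), (d, 22, m, 15, 9, 5, k), (d, 22, m, 15, 9, 5, s), (v, 19, m, 5, 9, 5, k), (v, 19, m, 5, 9, 5, s), (x, 36, m, 12, 9, 5, k), (x, 36, m, 12, 9, 5, s)}.
σ[A ≠ s]: keep tuples satisfying A ≠ s → {(a, 36, u, 22, 22, 8, a), (b, 11, m, 29, 9, 5, k), (b, 13, m, 19, 9, 5, k), (d, 22, m, 15, 9, 5, k), (v, 19, m, 5, 9, 5, k), (x, 36, m, 12, 9, 5, k)}
π[A, D, C]: project onto (A, D, C) (1 duplicate(s) eliminated) → {(a, u, a), (k, m, b), (k, m, d), (k, m, v), (k, m, x)}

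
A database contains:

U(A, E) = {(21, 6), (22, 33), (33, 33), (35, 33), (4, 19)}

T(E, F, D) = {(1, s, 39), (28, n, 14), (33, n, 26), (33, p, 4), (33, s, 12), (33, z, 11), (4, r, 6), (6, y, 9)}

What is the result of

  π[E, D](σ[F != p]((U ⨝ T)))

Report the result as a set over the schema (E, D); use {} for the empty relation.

U ⋈ T (natural join on E): {(21, 6, y, 9), (22, 33, n, 26), (22, 33, p, 4), (22, 33, s, 12), (22, 33, z, 11), (33, 33, n, 26), (33, 33, p, 4), (33, 33, s, 12), (33, 33, z, 11), (35, 33, n, 26), (35, 33, p, 4), (35, 33, s, 12), (35, 33, z, 11)}
Filtering on F != p leaves {(21, 6, y, 9), (22, 33, n, 26), (22, 33, s, 12), (22, 33, z, 11), (33, 33, n, 26), (33, 33, s, 12), (33, 33, z, 11), (35, 33, n, 26), (35, 33, s, 12), (35, 33, z, 11)}.
π_{E, D} gives {(33, 11), (33, 12), (33, 26), (6, 9)} (6 duplicate(s) eliminated).

{(33, 11), (33, 12), (33, 26), (6, 9)}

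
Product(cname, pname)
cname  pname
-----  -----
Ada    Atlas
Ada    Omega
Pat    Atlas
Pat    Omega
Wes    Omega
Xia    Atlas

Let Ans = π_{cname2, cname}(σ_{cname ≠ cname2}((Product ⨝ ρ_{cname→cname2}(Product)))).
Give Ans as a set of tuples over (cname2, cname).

{(Ada, Pat), (Ada, Wes), (Ada, Xia), (Pat, Ada), (Pat, Wes), (Pat, Xia), (Wes, Ada), (Wes, Pat), (Xia, Ada), (Xia, Pat)}

ρ[cname→cname2]: schema becomes (cname2, pname); tuples unchanged.
Joining Product and ρ_{cname→cname2}(Product) on pname yields {(Ada, Atlas, Ada), (Ada, Atlas, Pat), (Ada, Atlas, Xia), (Ada, Omega, Ada), (Ada, Omega, Pat), (Ada, Omega, Wes), (Pat, Atlas, Ada), (Pat, Atlas, Pat), (Pat, Atlas, Xia), (Pat, Omega, Ada), (Pat, Omega, Pat), (Pat, Omega, Wes), (Wes, Omega, Ada), (Wes, Omega, Pat), (Wes, Omega, Wes), (Xia, Atlas, Ada), (Xia, Atlas, Pat), (Xia, Atlas, Xia)}.
Apply σ_{cname ≠ cname2}; surviving tuples: {(Ada, Atlas, Pat), (Ada, Atlas, Xia), (Ada, Omega, Pat), (Ada, Omega, Wes), (Pat, Atlas, Ada), (Pat, Atlas, Xia), (Pat, Omega, Ada), (Pat, Omega, Wes), (Wes, Omega, Ada), (Wes, Omega, Pat), (Xia, Atlas, Ada), (Xia, Atlas, Pat)}
Projecting to cname2, cname (2 duplicate(s) eliminated): {(Ada, Pat), (Ada, Wes), (Ada, Xia), (Pat, Ada), (Pat, Wes), (Pat, Xia), (Wes, Ada), (Wes, Pat), (Xia, Ada), (Xia, Pat)}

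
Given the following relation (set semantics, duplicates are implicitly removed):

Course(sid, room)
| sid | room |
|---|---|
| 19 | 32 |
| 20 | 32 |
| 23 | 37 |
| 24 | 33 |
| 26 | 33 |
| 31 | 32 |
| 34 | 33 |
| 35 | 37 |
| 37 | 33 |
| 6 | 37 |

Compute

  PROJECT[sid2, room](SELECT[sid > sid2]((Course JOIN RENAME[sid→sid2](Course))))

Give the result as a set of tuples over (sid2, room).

ρ[sid→sid2]: schema becomes (sid2, room); tuples unchanged.
Natural join on room: {(19, 32, 19), (19, 32, 20), (19, 32, 31), (20, 32, 19), (20, 32, 20), (20, 32, 31), (23, 37, 23), (23, 37, 35), (23, 37, 6), (24, 33, 24), (24, 33, 26), (24, 33, 34), (24, 33, 37), (26, 33, 24), (26, 33, 26), (26, 33, 34), (26, 33, 37), (31, 32, 19), (31, 32, 20), (31, 32, 31), (34, 33, 24), (34, 33, 26), (34, 33, 34), (34, 33, 37), (35, 37, 23), (35, 37, 35), (35, 37, 6), (37, 33, 24), (37, 33, 26), (37, 33, 34), (37, 33, 37), (6, 37, 23), (6, 37, 35), (6, 37, 6)}
Filtering on sid > sid2 leaves {(20, 32, 19), (23, 37, 6), (26, 33, 24), (31, 32, 19), (31, 32, 20), (34, 33, 24), (34, 33, 26), (35, 37, 23), (35, 37, 6), (37, 33, 24), (37, 33, 26), (37, 33, 34)}.
π[sid2, room]: project onto (sid2, room) (5 duplicate(s) eliminated) → {(19, 32), (20, 32), (23, 37), (24, 33), (26, 33), (34, 33), (6, 37)}

{(19, 32), (20, 32), (23, 37), (24, 33), (26, 33), (34, 33), (6, 37)}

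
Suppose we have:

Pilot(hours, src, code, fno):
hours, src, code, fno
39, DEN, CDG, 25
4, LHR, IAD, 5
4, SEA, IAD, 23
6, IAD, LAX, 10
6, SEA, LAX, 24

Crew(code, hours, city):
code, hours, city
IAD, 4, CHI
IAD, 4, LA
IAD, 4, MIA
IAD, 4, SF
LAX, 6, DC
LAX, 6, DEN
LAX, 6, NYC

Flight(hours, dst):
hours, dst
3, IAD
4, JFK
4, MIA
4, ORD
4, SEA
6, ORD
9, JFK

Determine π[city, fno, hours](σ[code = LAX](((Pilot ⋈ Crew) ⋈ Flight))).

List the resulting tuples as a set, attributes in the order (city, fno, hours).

{(DC, 10, 6), (DC, 24, 6), (DEN, 10, 6), (DEN, 24, 6), (NYC, 10, 6), (NYC, 24, 6)}

Joining Pilot and Crew on hours, code yields {(4, LHR, IAD, 5, CHI), (4, LHR, IAD, 5, LA), (4, LHR, IAD, 5, MIA), (4, LHR, IAD, 5, SF), (4, SEA, IAD, 23, CHI), (4, SEA, IAD, 23, LA), (4, SEA, IAD, 23, MIA), (4, SEA, IAD, 23, SF), (6, IAD, LAX, 10, DC), (6, IAD, LAX, 10, DEN), (6, IAD, LAX, 10, NYC), (6, SEA, LAX, 24, DC), (6, SEA, LAX, 24, DEN), (6, SEA, LAX, 24, NYC)}.
Joining (Pilot ⋈ Crew) and Flight on hours yields {(4, LHR, IAD, 5, CHI, JFK), (4, LHR, IAD, 5, CHI, MIA), (4, LHR, IAD, 5, CHI, ORD), (4, LHR, IAD, 5, CHI, SEA), (4, LHR, IAD, 5, LA, JFK), (4, LHR, IAD, 5, LA, MIA), (4, LHR, IAD, 5, LA, ORD), (4, LHR, IAD, 5, LA, SEA), (4, LHR, IAD, 5, MIA, JFK), (4, LHR, IAD, 5, MIA, MIA), (4, LHR, IAD, 5, MIA, ORD), (4, LHR, IAD, 5, MIA, SEA), (4, LHR, IAD, 5, SF, JFK), (4, LHR, IAD, 5, SF, MIA), (4, LHR, IAD, 5, SF, ORD), (4, LHR, IAD, 5, SF, SEA), (4, SEA, IAD, 23, CHI, JFK), (4, SEA, IAD, 23, CHI, MIA), (4, SEA, IAD, 23, CHI, ORD), (4, SEA, IAD, 23, CHI, SEA), (4, SEA, IAD, 23, LA, JFK), (4, SEA, IAD, 23, LA, MIA), (4, SEA, IAD, 23, LA, ORD), (4, SEA, IAD, 23, LA, SEA), (4, SEA, IAD, 23, MIA, JFK), (4, SEA, IAD, 23, MIA, MIA), (4, SEA, IAD, 23, MIA, ORD), (4, SEA, IAD, 23, MIA, SEA), (4, SEA, IAD, 23, SF, JFK), (4, SEA, IAD, 23, SF, MIA), (4, SEA, IAD, 23, SF, ORD), (4, SEA, IAD, 23, SF, SEA), (6, IAD, LAX, 10, DC, ORD), (6, IAD, LAX, 10, DEN, ORD), (6, IAD, LAX, 10, NYC, ORD), (6, SEA, LAX, 24, DC, ORD), (6, SEA, LAX, 24, DEN, ORD), (6, SEA, LAX, 24, NYC, ORD)}.
Selection code = LAX: {(6, IAD, LAX, 10, DC, ORD), (6, IAD, LAX, 10, DEN, ORD), (6, IAD, LAX, 10, NYC, ORD), (6, SEA, LAX, 24, DC, ORD), (6, SEA, LAX, 24, DEN, ORD), (6, SEA, LAX, 24, NYC, ORD)}
Keep only column(s) city, fno, hours: {(DC, 10, 6), (DC, 24, 6), (DEN, 10, 6), (DEN, 24, 6), (NYC, 10, 6), (NYC, 24, 6)}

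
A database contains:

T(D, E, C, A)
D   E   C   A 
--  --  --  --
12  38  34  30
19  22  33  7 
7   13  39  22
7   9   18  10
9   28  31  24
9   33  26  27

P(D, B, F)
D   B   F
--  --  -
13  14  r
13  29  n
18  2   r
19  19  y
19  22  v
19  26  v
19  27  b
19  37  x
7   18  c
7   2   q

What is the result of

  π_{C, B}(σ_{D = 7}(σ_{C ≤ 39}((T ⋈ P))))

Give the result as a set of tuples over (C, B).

{(18, 18), (18, 2), (39, 18), (39, 2)}

Joining T and P on D yields {(19, 22, 33, 7, 19, y), (19, 22, 33, 7, 22, v), (19, 22, 33, 7, 26, v), (19, 22, 33, 7, 27, b), (19, 22, 33, 7, 37, x), (7, 13, 39, 22, 18, c), (7, 13, 39, 22, 2, q), (7, 9, 18, 10, 18, c), (7, 9, 18, 10, 2, q)}.
σ[C ≤ 39]: keep tuples satisfying C ≤ 39 → {(19, 22, 33, 7, 19, y), (19, 22, 33, 7, 22, v), (19, 22, 33, 7, 26, v), (19, 22, 33, 7, 27, b), (19, 22, 33, 7, 37, x), (7, 13, 39, 22, 18, c), (7, 13, 39, 22, 2, q), (7, 9, 18, 10, 18, c), (7, 9, 18, 10, 2, q)}
σ[D = 7]: keep tuples satisfying D = 7 → {(7, 13, 39, 22, 18, c), (7, 13, 39, 22, 2, q), (7, 9, 18, 10, 18, c), (7, 9, 18, 10, 2, q)}
Projecting to C, B: {(18, 18), (18, 2), (39, 18), (39, 2)}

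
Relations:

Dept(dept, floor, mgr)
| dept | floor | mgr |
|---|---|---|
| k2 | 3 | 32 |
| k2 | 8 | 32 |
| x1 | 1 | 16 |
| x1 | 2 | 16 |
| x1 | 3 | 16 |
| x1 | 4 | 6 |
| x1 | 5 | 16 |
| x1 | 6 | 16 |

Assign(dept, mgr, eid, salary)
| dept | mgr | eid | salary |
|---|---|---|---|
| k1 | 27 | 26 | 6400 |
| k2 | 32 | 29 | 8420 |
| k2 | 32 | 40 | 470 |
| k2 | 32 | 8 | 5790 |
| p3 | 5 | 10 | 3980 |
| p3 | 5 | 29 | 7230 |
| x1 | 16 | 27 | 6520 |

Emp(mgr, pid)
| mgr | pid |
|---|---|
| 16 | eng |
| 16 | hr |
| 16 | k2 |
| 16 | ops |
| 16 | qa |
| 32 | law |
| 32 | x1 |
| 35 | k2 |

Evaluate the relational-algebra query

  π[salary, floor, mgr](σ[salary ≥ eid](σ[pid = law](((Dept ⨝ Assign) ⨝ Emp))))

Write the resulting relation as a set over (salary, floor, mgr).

{(470, 3, 32), (470, 8, 32), (5790, 3, 32), (5790, 8, 32), (8420, 3, 32), (8420, 8, 32)}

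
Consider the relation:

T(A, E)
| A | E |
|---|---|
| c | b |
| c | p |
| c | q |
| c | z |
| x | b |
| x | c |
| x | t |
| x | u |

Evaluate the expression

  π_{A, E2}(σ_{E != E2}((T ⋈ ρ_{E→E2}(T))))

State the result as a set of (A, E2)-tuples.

{(c, b), (c, p), (c, q), (c, z), (x, b), (x, c), (x, t), (x, u)}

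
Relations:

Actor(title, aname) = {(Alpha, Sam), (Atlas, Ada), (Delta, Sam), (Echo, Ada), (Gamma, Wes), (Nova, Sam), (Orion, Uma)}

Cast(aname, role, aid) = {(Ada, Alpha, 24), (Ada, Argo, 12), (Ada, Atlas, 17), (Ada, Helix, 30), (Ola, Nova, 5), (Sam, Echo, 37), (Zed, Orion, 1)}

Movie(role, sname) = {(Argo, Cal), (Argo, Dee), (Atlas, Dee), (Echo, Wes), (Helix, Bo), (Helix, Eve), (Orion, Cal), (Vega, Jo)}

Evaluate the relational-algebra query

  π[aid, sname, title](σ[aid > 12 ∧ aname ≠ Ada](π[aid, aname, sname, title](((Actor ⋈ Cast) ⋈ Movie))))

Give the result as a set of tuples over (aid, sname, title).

{(37, Wes, Alpha), (37, Wes, Delta), (37, Wes, Nova)}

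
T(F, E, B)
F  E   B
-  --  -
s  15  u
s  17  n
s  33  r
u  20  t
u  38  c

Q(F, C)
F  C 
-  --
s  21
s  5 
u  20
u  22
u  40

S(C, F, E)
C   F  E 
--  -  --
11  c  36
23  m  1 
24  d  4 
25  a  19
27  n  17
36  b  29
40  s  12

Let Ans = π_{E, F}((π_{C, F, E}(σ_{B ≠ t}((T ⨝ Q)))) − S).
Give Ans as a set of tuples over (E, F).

{(15, s), (17, s), (33, s), (38, u)}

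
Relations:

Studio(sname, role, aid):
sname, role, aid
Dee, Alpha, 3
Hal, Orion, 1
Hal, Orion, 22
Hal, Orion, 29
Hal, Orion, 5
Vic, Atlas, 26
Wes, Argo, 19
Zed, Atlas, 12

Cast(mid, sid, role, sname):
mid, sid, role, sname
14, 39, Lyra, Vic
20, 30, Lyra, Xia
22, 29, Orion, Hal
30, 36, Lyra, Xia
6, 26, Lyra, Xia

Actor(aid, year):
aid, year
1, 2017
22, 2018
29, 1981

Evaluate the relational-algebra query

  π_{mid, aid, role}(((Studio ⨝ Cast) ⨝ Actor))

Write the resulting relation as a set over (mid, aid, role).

Joining Studio and Cast on sname, role yields {(Hal, Orion, 1, 22, 29), (Hal, Orion, 22, 22, 29), (Hal, Orion, 29, 22, 29), (Hal, Orion, 5, 22, 29)}.
Joining (Studio ⨝ Cast) and Actor on aid yields {(Hal, Orion, 1, 22, 29, 2017), (Hal, Orion, 22, 22, 29, 2018), (Hal, Orion, 29, 22, 29, 1981)}.
π_{mid, aid, role} gives {(22, 1, Orion), (22, 22, Orion), (22, 29, Orion)}.

{(22, 1, Orion), (22, 22, Orion), (22, 29, Orion)}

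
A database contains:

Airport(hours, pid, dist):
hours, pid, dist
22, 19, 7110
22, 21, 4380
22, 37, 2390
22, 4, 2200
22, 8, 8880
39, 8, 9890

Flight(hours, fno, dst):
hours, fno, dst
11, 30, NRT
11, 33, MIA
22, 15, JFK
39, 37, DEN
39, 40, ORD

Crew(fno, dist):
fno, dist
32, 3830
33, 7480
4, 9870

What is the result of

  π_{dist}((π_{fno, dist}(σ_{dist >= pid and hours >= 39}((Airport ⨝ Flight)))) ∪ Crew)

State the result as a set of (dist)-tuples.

{3830, 7480, 9870, 9890}

Airport ⋈ Flight (natural join on hours): {(22, 19, 7110, 15, JFK), (22, 21, 4380, 15, JFK), (22, 37, 2390, 15, JFK), (22, 4, 2200, 15, JFK), (22, 8, 8880, 15, JFK), (39, 8, 9890, 37, DEN), (39, 8, 9890, 40, ORD)}
σ[dist >= pid and hours >= 39]: keep tuples satisfying dist >= pid and hours >= 39 → {(39, 8, 9890, 37, DEN), (39, 8, 9890, 40, ORD)}
π[fno, dist]: project onto (fno, dist) → {(37, 9890), (40, 9890)}
Union: {(37, 9890), (40, 9890)} with {(32, 3830), (33, 7480), (4, 9870)} → {(32, 3830), (33, 7480), (37, 9890), (4, 9870), (40, 9890)}
π[dist]: project onto (dist) (1 duplicate(s) eliminated) → {3830, 7480, 9870, 9890}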